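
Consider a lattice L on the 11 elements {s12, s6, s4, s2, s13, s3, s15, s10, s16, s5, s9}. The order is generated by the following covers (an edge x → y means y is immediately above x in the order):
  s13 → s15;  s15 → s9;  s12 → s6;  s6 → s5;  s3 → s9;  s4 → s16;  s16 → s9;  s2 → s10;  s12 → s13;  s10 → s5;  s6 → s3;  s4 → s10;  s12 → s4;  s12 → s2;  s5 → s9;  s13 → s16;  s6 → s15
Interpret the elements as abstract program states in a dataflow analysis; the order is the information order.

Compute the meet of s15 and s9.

s15

Common lower bounds of {s15, s9}: s12, s13, s15, s6.
The greatest among these is s15.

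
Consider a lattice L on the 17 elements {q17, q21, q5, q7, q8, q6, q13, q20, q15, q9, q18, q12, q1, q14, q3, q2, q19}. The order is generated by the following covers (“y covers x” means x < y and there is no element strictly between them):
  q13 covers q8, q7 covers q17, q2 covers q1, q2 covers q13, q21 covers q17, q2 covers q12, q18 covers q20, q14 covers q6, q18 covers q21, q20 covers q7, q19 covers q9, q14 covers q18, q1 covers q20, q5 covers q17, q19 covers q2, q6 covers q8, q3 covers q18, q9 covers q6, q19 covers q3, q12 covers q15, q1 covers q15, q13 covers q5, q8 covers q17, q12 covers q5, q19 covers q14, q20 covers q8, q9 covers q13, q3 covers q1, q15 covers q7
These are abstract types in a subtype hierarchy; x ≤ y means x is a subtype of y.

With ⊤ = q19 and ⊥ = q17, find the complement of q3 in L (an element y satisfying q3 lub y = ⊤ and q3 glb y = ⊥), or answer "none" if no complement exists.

q5

Need y with q3 ∨ y = q19 and q3 ∧ y = q17.
Checking each element gives: q5.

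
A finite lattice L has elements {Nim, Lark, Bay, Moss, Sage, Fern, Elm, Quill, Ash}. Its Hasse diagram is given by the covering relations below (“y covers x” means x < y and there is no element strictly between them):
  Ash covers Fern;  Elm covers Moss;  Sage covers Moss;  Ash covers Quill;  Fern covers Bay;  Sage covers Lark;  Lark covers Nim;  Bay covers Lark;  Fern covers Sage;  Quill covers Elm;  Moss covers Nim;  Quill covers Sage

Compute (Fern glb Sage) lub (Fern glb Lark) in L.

Fern ∧ Sage = Sage
Fern ∧ Lark = Lark
Sage ∨ Lark = Sage

Sage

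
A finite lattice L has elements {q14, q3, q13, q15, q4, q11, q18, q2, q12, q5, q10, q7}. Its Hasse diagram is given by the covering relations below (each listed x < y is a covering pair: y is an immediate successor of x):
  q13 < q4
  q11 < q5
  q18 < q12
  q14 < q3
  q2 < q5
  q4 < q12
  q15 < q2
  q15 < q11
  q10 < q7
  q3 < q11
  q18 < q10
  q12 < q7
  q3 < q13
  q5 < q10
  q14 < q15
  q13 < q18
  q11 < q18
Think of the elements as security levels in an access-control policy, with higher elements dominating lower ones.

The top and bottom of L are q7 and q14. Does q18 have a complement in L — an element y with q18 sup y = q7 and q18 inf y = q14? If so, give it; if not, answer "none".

For every candidate y, either q18 ∨ y ≠ q7 or q18 ∧ y ≠ q14; no complement exists.

none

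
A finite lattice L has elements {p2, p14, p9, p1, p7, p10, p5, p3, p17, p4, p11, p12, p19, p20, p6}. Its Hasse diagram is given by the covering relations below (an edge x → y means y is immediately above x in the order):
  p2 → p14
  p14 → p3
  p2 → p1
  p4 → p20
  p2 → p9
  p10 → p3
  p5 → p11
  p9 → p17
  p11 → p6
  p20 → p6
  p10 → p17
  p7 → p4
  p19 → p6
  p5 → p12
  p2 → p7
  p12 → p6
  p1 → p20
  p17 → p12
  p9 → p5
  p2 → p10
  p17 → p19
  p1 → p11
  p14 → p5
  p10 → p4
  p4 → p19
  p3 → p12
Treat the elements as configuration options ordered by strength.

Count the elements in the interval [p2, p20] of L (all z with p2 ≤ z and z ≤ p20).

The interval [p2, p20] = {p1, p10, p2, p20, p4, p7}, which has 6 elements.

6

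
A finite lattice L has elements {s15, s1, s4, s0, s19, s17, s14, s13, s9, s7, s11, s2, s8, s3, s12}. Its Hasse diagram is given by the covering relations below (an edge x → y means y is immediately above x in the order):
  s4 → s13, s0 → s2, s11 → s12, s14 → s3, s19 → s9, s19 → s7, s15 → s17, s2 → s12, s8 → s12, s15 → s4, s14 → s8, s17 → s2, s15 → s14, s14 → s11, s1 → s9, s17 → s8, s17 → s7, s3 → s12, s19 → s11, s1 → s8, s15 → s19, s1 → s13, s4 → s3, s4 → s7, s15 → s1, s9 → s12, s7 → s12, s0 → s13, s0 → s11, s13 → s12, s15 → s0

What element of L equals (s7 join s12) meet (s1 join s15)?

s7 ∨ s12 = s12
s1 ∨ s15 = s1
s12 ∧ s1 = s1

s1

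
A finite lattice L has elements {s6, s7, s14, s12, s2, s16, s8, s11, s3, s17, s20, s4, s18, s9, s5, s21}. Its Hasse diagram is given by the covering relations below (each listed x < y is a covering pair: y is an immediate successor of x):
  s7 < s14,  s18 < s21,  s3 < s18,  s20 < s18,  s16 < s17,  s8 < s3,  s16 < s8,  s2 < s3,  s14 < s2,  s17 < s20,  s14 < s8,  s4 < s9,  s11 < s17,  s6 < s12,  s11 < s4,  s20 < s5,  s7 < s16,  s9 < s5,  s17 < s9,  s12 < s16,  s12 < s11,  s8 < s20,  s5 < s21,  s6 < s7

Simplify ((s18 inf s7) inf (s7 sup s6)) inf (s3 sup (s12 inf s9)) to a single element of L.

s7

s18 ∧ s7 = s7
s7 ∨ s6 = s7
s7 ∧ s7 = s7
s12 ∧ s9 = s12
s3 ∨ s12 = s3
s7 ∧ s3 = s7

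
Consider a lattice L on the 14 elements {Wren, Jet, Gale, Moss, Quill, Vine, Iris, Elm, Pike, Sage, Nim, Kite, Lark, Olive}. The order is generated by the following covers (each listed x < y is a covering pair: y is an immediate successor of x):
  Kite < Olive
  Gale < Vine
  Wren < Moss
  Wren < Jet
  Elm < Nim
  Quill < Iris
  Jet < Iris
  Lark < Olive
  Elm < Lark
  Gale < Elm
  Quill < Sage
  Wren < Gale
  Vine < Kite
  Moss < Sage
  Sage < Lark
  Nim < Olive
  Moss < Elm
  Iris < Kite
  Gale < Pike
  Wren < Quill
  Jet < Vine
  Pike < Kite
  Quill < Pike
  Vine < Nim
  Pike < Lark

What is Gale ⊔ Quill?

Common upper bounds of {Gale, Quill}: Kite, Lark, Olive, Pike.
The least among these is Pike.

Pike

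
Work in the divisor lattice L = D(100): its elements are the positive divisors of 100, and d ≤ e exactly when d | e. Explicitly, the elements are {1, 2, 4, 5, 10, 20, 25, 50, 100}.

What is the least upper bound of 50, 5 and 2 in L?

50

In the divisibility order, the join is the least common multiple: lcm(50, 5, 2) = 50.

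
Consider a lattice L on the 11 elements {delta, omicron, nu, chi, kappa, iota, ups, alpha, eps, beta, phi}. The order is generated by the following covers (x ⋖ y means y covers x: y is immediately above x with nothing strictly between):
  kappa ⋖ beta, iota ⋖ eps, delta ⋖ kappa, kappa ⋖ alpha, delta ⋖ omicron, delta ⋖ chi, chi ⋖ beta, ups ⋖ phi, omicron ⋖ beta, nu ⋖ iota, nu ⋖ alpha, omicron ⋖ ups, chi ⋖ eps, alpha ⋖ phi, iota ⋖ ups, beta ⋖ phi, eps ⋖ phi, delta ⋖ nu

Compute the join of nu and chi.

Common upper bounds of {nu, chi}: eps, phi.
The least among these is eps.

eps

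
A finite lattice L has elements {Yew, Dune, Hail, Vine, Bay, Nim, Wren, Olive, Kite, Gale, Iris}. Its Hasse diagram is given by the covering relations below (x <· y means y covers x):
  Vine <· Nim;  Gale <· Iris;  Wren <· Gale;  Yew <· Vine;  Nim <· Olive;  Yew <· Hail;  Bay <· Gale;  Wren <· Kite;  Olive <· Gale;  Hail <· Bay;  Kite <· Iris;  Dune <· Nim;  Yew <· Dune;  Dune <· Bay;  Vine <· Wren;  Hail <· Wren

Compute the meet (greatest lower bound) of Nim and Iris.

Common lower bounds of {Nim, Iris}: Dune, Nim, Vine, Yew.
The greatest among these is Nim.

Nim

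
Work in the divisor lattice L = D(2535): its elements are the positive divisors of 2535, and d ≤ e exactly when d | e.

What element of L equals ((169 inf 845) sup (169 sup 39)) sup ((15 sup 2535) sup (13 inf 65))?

2535

169 ∧ 845 = 169
169 ∨ 39 = 507
169 ∨ 507 = 507
15 ∨ 2535 = 2535
13 ∧ 65 = 13
2535 ∨ 13 = 2535
507 ∨ 2535 = 2535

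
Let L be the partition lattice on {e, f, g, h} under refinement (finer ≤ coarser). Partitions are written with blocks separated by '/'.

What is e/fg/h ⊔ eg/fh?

The join of e/fg/h and eg/fh merges any blocks that overlap across the partitions, giving efgh.

efgh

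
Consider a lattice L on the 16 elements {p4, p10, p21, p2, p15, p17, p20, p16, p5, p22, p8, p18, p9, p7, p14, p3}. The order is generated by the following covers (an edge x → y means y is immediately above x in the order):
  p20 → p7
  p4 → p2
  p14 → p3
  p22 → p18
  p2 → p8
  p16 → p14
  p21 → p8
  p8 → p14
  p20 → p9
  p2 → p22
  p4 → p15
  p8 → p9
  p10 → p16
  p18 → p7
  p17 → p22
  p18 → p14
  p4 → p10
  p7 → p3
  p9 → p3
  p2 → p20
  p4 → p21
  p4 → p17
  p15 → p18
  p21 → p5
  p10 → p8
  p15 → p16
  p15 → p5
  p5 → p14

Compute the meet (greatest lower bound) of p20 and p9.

Common lower bounds of {p20, p9}: p2, p20, p4.
The greatest among these is p20.

p20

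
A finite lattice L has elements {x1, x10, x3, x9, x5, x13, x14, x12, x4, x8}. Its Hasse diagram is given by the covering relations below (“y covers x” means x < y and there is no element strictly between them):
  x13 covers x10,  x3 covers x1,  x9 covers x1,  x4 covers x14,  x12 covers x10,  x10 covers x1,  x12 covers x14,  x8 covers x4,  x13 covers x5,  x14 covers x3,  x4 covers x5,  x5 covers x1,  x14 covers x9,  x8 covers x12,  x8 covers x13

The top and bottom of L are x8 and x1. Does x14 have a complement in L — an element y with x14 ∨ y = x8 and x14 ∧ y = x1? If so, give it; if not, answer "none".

x13

Need y with x14 ∨ y = x8 and x14 ∧ y = x1.
Checking each element gives: x13.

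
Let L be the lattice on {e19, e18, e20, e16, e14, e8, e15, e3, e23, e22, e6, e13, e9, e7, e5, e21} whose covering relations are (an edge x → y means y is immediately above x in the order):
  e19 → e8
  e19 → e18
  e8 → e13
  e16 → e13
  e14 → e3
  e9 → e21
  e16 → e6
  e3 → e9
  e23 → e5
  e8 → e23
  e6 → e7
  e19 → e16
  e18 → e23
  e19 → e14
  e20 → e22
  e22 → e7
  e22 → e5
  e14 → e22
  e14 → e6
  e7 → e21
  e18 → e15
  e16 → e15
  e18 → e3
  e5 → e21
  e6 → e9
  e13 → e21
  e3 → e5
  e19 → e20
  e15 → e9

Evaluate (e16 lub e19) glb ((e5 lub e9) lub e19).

e16

e16 ∨ e19 = e16
e5 ∨ e9 = e21
e21 ∨ e19 = e21
e16 ∧ e21 = e16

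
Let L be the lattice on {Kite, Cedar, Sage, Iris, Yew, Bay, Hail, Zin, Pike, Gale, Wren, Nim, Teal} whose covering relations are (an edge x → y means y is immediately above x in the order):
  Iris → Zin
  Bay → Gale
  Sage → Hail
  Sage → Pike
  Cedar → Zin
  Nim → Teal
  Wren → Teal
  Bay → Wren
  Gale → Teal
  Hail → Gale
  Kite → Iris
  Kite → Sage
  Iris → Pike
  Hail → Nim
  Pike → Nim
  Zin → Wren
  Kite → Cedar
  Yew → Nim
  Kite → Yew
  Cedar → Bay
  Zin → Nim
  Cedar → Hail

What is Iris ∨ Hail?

Nim

Common upper bounds of {Iris, Hail}: Nim, Teal.
The least among these is Nim.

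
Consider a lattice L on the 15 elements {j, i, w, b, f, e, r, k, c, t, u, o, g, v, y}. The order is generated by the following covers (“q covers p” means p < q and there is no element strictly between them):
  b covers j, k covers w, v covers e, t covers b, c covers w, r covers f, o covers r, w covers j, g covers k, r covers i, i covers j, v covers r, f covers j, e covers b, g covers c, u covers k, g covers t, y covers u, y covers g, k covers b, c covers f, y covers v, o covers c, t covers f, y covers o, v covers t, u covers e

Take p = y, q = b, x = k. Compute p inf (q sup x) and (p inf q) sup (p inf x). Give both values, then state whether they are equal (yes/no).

k; k; yes

q sup x = k, so p inf (q sup x) = y inf k = k.
p inf q = b and p inf x = k, so (p inf q) sup (p inf x) = b sup k = k.
Equal: yes.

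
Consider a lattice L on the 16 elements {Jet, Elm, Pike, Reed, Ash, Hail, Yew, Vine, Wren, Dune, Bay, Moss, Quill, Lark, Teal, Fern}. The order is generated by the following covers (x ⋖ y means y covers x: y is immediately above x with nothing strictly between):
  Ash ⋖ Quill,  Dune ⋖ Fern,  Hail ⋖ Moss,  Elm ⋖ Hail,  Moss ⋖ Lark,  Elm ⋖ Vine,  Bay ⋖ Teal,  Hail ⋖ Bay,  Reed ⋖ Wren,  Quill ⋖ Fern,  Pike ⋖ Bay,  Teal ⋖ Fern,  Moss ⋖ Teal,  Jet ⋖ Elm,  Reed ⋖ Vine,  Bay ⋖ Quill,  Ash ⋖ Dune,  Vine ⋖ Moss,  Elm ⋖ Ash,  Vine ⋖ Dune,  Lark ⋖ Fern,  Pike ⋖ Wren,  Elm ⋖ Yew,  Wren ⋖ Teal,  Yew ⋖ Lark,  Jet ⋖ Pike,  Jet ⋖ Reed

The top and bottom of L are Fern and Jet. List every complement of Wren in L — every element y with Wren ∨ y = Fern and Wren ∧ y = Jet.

Need y with Wren ∨ y = Fern and Wren ∧ y = Jet.
Checking each element gives: Ash, Yew.

Ash, Yew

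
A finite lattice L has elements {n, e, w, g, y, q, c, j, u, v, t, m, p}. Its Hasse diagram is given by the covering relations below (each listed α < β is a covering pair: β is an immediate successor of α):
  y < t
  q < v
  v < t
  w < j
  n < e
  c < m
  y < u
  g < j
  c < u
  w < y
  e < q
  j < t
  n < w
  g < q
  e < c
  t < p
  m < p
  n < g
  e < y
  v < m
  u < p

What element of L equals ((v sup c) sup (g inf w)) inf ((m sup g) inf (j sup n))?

g

v ∨ c = m
g ∧ w = n
m ∨ n = m
m ∨ g = m
j ∨ n = j
m ∧ j = g
m ∧ g = g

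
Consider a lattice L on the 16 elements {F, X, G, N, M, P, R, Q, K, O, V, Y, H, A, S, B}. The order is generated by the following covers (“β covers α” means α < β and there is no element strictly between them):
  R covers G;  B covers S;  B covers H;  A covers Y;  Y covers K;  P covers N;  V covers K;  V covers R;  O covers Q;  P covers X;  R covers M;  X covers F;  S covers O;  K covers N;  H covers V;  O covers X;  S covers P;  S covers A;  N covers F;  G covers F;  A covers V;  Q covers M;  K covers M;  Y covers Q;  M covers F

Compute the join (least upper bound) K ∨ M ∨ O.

Common upper bounds of {K, M, O}: B, S.
The least among these is S.

S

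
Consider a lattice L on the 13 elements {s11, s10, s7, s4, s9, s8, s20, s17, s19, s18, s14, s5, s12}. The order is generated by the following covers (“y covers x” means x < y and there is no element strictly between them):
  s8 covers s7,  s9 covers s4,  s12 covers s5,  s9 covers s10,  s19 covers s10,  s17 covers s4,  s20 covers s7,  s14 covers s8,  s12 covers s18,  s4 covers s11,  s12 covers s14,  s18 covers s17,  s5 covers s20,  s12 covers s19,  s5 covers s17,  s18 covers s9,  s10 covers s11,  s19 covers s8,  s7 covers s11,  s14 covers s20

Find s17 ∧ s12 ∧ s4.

Common lower bounds of {s17, s12, s4}: s11, s4.
The greatest among these is s4.

s4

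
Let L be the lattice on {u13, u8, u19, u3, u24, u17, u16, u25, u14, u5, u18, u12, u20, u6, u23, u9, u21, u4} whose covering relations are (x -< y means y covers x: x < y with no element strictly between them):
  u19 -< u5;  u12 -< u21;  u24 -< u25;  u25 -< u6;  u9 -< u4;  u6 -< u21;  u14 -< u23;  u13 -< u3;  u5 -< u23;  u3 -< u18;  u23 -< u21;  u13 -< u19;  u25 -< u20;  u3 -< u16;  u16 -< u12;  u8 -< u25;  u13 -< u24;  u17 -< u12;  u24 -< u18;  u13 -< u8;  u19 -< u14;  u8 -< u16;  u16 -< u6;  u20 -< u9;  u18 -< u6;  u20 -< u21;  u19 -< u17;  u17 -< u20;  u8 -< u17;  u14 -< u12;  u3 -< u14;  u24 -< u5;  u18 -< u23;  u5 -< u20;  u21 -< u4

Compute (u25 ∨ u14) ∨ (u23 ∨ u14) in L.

u25 ∨ u14 = u21
u23 ∨ u14 = u23
u21 ∨ u23 = u21

u21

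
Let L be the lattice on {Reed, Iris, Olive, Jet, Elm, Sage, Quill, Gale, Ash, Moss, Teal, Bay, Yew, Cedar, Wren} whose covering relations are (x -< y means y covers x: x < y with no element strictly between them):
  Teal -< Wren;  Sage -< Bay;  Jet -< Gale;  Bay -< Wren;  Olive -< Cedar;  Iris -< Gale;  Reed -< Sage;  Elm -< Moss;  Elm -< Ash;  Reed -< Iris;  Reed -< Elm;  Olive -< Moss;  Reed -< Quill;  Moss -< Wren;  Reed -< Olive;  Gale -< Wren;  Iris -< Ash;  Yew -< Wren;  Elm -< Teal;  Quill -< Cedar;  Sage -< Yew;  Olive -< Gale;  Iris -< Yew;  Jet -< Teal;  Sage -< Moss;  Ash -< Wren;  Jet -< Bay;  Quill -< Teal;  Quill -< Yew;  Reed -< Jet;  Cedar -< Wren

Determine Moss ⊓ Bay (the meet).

Common lower bounds of {Moss, Bay}: Reed, Sage.
The greatest among these is Sage.

Sage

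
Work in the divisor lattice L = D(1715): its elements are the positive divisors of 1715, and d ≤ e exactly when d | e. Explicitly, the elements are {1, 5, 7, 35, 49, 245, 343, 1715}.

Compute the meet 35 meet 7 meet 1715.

Common lower bounds of {35, 7, 1715}: 1, 7.
The greatest among these is 7.

7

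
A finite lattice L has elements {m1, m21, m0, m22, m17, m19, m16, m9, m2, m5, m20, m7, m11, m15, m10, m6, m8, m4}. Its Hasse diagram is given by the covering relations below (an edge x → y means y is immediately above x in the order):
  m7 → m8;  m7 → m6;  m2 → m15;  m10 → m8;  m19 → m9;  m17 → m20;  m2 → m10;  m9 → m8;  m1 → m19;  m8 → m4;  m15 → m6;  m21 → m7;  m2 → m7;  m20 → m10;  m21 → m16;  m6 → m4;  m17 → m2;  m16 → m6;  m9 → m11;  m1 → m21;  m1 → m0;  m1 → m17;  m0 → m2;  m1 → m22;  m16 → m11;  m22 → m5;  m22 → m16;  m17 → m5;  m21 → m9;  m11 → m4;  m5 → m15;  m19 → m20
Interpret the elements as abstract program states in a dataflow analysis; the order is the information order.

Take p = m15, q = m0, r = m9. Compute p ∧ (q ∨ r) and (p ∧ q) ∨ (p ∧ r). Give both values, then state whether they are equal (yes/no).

q ∨ r = m8, so p ∧ (q ∨ r) = m15 ∧ m8 = m2.
p ∧ q = m0 and p ∧ r = m1, so (p ∧ q) ∨ (p ∧ r) = m0 ∨ m1 = m0.
Equal: no.

m2; m0; no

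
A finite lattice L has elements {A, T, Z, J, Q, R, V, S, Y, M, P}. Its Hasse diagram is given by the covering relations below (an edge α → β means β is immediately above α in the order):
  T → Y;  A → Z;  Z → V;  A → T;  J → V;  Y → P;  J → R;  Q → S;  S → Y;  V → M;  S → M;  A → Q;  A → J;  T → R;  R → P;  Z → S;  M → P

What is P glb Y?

Y

Common lower bounds of {P, Y}: A, Q, S, T, Y, Z.
The greatest among these is Y.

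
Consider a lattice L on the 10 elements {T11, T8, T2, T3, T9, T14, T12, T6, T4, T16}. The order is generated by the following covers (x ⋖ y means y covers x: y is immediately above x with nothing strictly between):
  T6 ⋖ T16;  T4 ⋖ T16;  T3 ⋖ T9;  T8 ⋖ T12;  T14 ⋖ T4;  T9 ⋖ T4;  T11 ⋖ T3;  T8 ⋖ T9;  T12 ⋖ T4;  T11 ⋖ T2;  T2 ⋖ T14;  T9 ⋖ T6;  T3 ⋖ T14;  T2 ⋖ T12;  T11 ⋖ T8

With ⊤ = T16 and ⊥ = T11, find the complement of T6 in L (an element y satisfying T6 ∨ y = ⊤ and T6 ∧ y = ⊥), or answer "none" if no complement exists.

T2

Need y with T6 ∨ y = T16 and T6 ∧ y = T11.
Checking each element gives: T2.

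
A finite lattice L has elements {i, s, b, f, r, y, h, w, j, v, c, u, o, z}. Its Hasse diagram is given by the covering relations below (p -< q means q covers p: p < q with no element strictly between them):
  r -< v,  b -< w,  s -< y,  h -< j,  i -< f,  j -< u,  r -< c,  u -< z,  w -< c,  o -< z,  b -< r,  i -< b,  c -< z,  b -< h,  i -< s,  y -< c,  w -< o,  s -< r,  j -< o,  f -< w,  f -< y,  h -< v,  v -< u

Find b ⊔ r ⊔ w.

c

Common upper bounds of {b, r, w}: c, z.
The least among these is c.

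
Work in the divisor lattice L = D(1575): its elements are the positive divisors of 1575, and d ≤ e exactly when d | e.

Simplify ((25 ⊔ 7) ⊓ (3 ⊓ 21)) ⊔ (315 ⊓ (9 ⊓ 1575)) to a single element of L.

25 ∨ 7 = 175
3 ∧ 21 = 3
175 ∧ 3 = 1
9 ∧ 1575 = 9
315 ∧ 9 = 9
1 ∨ 9 = 9

9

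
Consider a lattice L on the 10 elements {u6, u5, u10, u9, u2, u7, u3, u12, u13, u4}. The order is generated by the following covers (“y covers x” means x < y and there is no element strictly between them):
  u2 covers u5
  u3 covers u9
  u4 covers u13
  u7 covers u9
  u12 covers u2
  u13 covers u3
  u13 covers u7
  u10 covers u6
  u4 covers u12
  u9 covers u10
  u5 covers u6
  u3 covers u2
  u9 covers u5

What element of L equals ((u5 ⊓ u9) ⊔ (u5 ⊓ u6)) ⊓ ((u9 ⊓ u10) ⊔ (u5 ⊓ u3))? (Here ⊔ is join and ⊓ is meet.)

u5 ∧ u9 = u5
u5 ∧ u6 = u6
u5 ∨ u6 = u5
u9 ∧ u10 = u10
u5 ∧ u3 = u5
u10 ∨ u5 = u9
u5 ∧ u9 = u5

u5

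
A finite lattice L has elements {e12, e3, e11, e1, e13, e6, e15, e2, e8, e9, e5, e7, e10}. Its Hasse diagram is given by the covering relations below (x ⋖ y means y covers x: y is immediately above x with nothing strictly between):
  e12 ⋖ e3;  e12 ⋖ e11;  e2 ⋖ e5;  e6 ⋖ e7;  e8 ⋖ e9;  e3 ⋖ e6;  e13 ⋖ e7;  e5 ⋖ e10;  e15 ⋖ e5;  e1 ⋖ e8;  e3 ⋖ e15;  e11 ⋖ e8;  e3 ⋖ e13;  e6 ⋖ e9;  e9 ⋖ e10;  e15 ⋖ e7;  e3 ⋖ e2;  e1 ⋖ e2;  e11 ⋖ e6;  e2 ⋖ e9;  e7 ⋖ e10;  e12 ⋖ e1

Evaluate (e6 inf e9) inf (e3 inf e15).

e6 ∧ e9 = e6
e3 ∧ e15 = e3
e6 ∧ e3 = e3

e3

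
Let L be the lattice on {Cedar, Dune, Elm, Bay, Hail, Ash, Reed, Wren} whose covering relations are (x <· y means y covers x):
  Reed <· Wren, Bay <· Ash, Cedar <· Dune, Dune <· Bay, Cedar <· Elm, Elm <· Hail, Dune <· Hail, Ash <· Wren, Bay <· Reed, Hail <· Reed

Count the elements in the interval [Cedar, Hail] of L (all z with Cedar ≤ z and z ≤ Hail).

The interval [Cedar, Hail] = {Cedar, Dune, Elm, Hail}, which has 4 elements.

4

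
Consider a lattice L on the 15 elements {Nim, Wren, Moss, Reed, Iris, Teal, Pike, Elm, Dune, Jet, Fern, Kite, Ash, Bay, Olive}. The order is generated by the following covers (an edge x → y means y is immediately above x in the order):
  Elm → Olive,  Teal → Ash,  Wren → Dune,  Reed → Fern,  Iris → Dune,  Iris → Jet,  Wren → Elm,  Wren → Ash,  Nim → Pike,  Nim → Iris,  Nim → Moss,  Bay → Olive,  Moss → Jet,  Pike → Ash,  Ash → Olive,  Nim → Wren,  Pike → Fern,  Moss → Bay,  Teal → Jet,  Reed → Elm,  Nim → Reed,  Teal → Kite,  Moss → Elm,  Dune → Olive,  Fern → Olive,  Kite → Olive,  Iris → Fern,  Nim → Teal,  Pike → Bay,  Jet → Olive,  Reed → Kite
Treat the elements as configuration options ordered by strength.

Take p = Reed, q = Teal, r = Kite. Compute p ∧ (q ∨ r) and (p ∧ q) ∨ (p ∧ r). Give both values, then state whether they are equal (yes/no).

q ∨ r = Kite, so p ∧ (q ∨ r) = Reed ∧ Kite = Reed.
p ∧ q = Nim and p ∧ r = Reed, so (p ∧ q) ∨ (p ∧ r) = Nim ∨ Reed = Reed.
Equal: yes.

Reed; Reed; yes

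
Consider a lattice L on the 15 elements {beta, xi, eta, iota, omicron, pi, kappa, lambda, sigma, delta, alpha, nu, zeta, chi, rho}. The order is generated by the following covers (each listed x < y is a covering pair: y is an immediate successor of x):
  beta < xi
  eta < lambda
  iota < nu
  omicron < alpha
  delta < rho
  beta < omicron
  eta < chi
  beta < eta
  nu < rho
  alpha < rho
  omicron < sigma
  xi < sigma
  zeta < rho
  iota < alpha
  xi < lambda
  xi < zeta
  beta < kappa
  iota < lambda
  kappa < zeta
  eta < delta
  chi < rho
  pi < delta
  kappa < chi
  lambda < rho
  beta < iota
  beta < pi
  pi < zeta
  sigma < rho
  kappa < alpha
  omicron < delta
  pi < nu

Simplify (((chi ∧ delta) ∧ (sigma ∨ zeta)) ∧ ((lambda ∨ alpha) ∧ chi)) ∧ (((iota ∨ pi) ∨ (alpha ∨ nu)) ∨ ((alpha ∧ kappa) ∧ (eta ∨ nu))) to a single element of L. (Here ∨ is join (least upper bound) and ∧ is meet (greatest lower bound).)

eta

chi ∧ delta = eta
sigma ∨ zeta = rho
eta ∧ rho = eta
lambda ∨ alpha = rho
rho ∧ chi = chi
eta ∧ chi = eta
iota ∨ pi = nu
alpha ∨ nu = rho
nu ∨ rho = rho
alpha ∧ kappa = kappa
eta ∨ nu = rho
kappa ∧ rho = kappa
rho ∨ kappa = rho
eta ∧ rho = eta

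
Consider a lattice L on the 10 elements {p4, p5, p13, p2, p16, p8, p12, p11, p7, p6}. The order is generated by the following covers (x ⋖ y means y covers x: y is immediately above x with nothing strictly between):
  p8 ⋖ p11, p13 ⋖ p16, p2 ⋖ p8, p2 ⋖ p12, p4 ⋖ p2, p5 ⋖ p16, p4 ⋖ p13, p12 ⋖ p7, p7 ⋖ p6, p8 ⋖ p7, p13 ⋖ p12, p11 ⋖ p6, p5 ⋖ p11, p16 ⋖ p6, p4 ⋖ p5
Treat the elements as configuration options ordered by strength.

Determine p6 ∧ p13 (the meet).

p13

Common lower bounds of {p6, p13}: p13, p4.
The greatest among these is p13.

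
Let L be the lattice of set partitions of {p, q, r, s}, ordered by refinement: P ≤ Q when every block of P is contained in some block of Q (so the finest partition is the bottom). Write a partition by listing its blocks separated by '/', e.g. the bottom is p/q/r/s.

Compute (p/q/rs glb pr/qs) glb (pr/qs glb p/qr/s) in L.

p/q/rs ∧ pr/qs = p/q/r/s
pr/qs ∧ p/qr/s = p/q/r/s
p/q/r/s ∧ p/q/r/s = p/q/r/s

p/q/r/s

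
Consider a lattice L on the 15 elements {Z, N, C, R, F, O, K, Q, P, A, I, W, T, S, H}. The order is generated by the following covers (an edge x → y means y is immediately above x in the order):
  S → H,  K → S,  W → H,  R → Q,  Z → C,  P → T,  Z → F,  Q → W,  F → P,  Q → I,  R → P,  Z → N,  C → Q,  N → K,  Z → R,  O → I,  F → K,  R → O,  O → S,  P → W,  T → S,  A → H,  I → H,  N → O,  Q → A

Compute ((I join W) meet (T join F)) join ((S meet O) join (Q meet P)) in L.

S

I ∨ W = H
T ∨ F = T
H ∧ T = T
S ∧ O = O
Q ∧ P = R
O ∨ R = O
T ∨ O = S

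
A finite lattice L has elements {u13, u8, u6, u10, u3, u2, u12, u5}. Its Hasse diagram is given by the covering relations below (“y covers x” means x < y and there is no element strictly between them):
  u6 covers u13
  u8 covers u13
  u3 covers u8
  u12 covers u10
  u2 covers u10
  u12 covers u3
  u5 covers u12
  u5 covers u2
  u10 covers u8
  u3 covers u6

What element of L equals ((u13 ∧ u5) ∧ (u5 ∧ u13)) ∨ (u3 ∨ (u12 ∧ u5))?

u12

u13 ∧ u5 = u13
u5 ∧ u13 = u13
u13 ∧ u13 = u13
u12 ∧ u5 = u12
u3 ∨ u12 = u12
u13 ∨ u12 = u12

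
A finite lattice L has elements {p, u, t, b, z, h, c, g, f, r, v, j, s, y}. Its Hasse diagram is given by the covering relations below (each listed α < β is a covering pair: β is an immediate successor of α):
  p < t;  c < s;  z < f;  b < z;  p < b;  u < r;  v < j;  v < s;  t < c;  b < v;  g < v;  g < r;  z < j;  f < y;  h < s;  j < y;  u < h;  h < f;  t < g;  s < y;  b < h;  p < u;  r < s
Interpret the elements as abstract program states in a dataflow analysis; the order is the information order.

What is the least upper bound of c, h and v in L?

Common upper bounds of {c, h, v}: s, y.
The least among these is s.

s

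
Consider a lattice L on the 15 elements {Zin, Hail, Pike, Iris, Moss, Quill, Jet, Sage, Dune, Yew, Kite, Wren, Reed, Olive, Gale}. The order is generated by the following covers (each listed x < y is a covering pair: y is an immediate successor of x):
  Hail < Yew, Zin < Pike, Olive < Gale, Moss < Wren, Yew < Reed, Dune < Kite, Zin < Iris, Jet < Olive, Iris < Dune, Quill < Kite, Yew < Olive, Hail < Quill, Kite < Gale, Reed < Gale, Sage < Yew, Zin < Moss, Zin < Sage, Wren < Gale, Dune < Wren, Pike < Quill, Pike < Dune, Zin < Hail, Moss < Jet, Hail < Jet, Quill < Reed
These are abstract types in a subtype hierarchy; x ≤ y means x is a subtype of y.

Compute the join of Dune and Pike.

Dune

Common upper bounds of {Dune, Pike}: Dune, Gale, Kite, Wren.
The least among these is Dune.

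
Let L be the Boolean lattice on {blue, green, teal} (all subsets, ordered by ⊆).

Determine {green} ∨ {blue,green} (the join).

{blue,green}

Common upper bounds of {{green}, {blue,green}}: {blue,green,teal}, {blue,green}.
The least among these is {blue,green}.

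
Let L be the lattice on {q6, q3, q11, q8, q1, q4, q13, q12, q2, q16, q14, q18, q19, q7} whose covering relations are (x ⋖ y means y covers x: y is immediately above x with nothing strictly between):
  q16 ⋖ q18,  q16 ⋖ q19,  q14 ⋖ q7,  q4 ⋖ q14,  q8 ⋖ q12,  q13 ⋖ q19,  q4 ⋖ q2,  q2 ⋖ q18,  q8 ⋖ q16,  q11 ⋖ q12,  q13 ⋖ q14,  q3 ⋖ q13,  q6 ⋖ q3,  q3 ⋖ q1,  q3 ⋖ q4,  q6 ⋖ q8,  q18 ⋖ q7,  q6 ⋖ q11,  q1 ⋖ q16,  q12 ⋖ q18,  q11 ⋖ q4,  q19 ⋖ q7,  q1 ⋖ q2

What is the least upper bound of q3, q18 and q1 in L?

q18

Common upper bounds of {q3, q18, q1}: q18, q7.
The least among these is q18.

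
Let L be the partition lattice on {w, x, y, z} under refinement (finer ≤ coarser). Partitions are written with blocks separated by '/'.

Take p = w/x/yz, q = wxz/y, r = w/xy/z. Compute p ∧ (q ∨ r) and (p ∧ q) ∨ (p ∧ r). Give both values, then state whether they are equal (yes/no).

w/x/yz; w/x/y/z; no

q ∨ r = wxyz, so p ∧ (q ∨ r) = w/x/yz ∧ wxyz = w/x/yz.
p ∧ q = w/x/y/z and p ∧ r = w/x/y/z, so (p ∧ q) ∨ (p ∧ r) = w/x/y/z ∨ w/x/y/z = w/x/y/z.
Equal: no.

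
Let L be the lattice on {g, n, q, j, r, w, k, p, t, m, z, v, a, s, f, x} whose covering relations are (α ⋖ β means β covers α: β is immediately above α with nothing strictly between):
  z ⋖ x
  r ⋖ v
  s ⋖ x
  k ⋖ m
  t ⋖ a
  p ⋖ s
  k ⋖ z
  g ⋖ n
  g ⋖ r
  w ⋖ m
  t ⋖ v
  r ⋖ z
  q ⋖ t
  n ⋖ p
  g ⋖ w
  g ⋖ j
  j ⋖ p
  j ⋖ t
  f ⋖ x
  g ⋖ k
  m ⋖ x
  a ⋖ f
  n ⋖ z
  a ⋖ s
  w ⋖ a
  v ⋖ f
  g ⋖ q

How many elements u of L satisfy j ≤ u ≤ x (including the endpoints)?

8

The interval [j, x] = {a, f, j, p, s, t, v, x}, which has 8 elements.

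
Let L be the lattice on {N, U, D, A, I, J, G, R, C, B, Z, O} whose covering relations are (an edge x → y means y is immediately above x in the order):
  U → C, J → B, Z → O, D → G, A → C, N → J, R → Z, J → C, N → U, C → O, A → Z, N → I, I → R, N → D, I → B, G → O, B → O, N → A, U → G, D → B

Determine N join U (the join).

U

Common upper bounds of {N, U}: C, G, O, U.
The least among these is U.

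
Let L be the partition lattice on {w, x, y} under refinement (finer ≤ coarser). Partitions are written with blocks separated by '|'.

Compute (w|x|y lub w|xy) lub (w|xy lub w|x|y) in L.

w|xy

w|x|y ∨ w|xy = w|xy
w|xy ∨ w|x|y = w|xy
w|xy ∨ w|xy = w|xy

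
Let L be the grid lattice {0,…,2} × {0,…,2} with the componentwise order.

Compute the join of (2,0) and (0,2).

In a product of chains, the join is componentwise max, giving (2,2).

(2,2)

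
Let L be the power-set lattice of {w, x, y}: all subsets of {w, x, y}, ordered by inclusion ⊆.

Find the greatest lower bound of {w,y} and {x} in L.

Under ⊆, meet is intersection: {w,y} ∩ {x} = {}.

{}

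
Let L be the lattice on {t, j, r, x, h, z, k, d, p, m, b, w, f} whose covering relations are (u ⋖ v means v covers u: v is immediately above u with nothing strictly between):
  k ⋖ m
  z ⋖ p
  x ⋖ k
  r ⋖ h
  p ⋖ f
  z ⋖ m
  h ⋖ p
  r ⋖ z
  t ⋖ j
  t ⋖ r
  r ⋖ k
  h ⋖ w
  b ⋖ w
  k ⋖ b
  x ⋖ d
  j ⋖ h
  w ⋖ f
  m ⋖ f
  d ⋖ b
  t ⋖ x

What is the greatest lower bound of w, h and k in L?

Common lower bounds of {w, h, k}: r, t.
The greatest among these is r.

r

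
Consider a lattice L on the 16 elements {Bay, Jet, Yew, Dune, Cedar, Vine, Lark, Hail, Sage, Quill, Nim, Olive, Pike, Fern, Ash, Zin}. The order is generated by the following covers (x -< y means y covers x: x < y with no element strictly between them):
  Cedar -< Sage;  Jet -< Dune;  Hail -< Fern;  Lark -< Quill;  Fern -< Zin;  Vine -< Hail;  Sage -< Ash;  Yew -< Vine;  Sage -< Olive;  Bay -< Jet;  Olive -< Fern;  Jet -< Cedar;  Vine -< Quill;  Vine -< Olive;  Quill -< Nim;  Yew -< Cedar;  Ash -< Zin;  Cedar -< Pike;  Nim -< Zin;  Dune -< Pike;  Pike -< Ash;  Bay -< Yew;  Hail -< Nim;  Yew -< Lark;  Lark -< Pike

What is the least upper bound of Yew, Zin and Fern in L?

Common upper bounds of {Yew, Zin, Fern}: Zin.
The least among these is Zin.

Zin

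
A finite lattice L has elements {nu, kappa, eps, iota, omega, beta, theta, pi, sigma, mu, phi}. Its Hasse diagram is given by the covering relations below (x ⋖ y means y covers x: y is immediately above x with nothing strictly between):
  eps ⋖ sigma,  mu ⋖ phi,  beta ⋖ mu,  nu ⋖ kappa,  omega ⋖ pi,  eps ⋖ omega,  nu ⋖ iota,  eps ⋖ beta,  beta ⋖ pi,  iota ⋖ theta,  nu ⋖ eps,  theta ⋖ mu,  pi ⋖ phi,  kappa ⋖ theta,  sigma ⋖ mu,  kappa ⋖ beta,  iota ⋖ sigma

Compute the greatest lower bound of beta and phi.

Common lower bounds of {beta, phi}: beta, eps, kappa, nu.
The greatest among these is beta.

beta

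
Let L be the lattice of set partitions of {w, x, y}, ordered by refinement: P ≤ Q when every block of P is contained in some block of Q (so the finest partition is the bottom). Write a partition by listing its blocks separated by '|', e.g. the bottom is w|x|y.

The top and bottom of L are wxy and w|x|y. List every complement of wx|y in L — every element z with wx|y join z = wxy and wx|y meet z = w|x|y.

Need z with wx|y ∨ z = wxy and wx|y ∧ z = w|x|y.
Checking each element gives: wy|x, w|xy.

wy|x, w|xy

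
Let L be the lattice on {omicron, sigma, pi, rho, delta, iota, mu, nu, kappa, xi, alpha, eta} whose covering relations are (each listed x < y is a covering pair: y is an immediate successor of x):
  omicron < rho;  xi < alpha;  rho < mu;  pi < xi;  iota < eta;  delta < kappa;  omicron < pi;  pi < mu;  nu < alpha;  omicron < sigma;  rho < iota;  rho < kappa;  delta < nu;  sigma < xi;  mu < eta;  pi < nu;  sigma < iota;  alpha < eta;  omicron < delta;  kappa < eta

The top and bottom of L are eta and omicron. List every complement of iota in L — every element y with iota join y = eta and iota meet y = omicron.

delta, nu, pi

Need y with iota ∨ y = eta and iota ∧ y = omicron.
Checking each element gives: delta, nu, pi.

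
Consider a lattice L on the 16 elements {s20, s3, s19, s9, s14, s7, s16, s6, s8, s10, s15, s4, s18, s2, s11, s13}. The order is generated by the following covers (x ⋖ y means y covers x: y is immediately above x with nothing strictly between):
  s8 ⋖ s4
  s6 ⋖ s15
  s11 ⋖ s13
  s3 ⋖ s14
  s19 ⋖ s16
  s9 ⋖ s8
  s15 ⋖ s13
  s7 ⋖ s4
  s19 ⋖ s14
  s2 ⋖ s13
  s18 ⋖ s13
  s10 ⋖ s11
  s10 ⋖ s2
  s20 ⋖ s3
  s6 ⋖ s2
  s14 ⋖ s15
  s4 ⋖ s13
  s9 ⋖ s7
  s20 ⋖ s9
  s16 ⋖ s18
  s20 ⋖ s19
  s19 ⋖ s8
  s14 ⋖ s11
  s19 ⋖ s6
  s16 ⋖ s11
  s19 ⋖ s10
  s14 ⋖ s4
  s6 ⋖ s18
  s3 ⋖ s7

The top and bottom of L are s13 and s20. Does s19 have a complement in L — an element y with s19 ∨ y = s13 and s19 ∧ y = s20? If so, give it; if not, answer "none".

For every candidate y, either s19 ∨ y ≠ s13 or s19 ∧ y ≠ s20; no complement exists.

none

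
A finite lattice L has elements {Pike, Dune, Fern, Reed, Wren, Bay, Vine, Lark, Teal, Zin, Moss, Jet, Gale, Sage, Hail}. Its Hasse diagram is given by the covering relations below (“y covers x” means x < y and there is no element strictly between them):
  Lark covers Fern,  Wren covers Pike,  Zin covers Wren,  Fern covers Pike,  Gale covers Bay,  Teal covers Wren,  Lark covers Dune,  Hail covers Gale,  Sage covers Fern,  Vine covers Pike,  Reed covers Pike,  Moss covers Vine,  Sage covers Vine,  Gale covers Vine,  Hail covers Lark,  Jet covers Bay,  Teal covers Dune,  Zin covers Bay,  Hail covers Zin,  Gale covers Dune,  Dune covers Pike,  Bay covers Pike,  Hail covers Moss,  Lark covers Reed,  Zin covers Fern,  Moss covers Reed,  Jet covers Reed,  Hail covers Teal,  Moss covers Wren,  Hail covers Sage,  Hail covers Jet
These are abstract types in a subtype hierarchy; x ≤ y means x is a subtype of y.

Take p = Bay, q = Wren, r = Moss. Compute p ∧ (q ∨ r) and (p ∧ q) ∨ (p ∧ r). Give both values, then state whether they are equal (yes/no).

Pike; Pike; yes

q ∨ r = Moss, so p ∧ (q ∨ r) = Bay ∧ Moss = Pike.
p ∧ q = Pike and p ∧ r = Pike, so (p ∧ q) ∨ (p ∧ r) = Pike ∨ Pike = Pike.
Equal: yes.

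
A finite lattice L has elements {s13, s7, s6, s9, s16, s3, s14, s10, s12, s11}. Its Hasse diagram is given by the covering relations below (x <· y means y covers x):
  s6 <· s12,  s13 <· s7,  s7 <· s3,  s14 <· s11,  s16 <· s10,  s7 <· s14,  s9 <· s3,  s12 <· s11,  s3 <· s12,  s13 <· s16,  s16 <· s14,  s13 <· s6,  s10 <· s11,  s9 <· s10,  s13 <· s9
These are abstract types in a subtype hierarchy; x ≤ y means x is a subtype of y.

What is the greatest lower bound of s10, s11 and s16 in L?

Common lower bounds of {s10, s11, s16}: s13, s16.
The greatest among these is s16.

s16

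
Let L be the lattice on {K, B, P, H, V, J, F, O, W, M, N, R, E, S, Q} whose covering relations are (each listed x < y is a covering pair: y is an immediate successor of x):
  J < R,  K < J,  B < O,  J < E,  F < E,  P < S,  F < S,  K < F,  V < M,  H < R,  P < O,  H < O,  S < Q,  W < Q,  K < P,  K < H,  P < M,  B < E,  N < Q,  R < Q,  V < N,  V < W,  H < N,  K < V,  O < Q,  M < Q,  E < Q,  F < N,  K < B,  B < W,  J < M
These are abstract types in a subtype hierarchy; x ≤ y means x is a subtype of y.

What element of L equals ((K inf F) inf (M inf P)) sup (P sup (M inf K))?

P

K ∧ F = K
M ∧ P = P
K ∧ P = K
M ∧ K = K
P ∨ K = P
K ∨ P = P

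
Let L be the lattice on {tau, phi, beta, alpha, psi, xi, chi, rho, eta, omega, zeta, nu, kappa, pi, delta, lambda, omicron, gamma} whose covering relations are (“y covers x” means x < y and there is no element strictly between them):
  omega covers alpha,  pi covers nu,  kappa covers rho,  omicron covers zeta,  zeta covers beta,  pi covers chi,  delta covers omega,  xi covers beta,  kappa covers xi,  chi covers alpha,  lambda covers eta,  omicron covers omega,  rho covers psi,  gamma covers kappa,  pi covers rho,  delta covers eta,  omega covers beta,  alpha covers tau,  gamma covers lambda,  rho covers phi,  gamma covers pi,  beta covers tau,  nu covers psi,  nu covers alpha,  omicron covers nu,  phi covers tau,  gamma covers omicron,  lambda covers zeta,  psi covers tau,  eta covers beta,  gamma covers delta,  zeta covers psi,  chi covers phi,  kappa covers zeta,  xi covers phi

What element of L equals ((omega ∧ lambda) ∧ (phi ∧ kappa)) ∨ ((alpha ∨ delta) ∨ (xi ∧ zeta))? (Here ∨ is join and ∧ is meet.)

delta

omega ∧ lambda = beta
phi ∧ kappa = phi
beta ∧ phi = tau
alpha ∨ delta = delta
xi ∧ zeta = beta
delta ∨ beta = delta
tau ∨ delta = delta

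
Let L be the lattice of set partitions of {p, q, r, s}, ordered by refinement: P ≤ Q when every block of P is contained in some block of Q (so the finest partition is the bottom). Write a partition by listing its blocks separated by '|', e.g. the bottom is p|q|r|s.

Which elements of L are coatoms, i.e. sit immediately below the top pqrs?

The coatoms are exactly the elements covered by pqrs: pqr|s, pqs|r, pq|rs, prs|q, pr|qs, ps|qr, p|qrs.

pqr|s, pqs|r, pq|rs, prs|q, pr|qs, ps|qr, p|qrs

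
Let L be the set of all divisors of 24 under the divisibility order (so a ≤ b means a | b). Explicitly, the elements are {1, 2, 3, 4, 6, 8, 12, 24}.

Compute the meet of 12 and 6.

6

Common lower bounds of {12, 6}: 1, 2, 3, 6.
The greatest among these is 6.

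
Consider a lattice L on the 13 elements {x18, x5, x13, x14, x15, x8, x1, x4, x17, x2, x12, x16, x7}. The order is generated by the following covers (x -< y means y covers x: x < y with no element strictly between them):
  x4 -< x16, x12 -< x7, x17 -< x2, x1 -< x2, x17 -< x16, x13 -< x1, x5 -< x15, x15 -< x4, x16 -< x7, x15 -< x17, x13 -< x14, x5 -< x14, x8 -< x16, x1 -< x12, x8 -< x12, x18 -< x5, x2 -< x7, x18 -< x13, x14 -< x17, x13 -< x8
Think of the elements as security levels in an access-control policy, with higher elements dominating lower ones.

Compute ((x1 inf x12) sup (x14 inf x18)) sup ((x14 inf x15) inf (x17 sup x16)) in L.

x1 ∧ x12 = x1
x14 ∧ x18 = x18
x1 ∨ x18 = x1
x14 ∧ x15 = x5
x17 ∨ x16 = x16
x5 ∧ x16 = x5
x1 ∨ x5 = x2

x2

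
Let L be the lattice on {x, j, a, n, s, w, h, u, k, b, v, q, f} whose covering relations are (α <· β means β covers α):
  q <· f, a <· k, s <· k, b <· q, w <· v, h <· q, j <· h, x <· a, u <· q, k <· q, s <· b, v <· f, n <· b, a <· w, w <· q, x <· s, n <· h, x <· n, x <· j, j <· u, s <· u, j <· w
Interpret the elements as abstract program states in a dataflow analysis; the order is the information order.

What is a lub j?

w

Common upper bounds of {a, j}: f, q, v, w.
The least among these is w.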